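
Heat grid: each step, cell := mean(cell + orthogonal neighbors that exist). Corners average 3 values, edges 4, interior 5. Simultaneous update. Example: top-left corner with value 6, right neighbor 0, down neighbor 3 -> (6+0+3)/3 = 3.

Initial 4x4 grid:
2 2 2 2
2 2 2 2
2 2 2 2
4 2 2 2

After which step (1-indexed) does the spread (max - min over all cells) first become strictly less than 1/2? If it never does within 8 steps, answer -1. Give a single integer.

Step 1: max=8/3, min=2, spread=2/3
Step 2: max=23/9, min=2, spread=5/9
Step 3: max=257/108, min=2, spread=41/108
  -> spread < 1/2 first at step 3
Step 4: max=7523/3240, min=2, spread=1043/3240
Step 5: max=219953/97200, min=2, spread=25553/97200
Step 6: max=6503459/2916000, min=18079/9000, spread=645863/2916000
Step 7: max=192601691/87480000, min=120971/60000, spread=16225973/87480000
Step 8: max=5726277983/2624400000, min=54701/27000, spread=409340783/2624400000

Answer: 3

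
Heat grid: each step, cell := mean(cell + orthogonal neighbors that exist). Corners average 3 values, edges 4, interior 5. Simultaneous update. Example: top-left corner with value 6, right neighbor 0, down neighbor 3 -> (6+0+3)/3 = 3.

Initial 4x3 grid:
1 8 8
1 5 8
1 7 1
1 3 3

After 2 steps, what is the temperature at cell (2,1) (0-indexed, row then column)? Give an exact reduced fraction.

Step 1: cell (2,1) = 17/5
Step 2: cell (2,1) = 399/100
Full grid after step 2:
  65/18 679/120 19/3
  409/120 111/25 481/80
  287/120 399/100 959/240
  23/9 109/40 127/36

Answer: 399/100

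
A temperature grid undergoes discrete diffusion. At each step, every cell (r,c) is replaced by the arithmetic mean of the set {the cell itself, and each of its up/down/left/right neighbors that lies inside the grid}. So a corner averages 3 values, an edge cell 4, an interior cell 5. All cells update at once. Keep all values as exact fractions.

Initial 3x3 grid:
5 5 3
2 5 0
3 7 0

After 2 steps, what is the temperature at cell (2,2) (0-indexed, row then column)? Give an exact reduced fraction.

Answer: 97/36

Derivation:
Step 1: cell (2,2) = 7/3
Step 2: cell (2,2) = 97/36
Full grid after step 2:
  49/12 449/120 55/18
  311/80 89/25 27/10
  23/6 833/240 97/36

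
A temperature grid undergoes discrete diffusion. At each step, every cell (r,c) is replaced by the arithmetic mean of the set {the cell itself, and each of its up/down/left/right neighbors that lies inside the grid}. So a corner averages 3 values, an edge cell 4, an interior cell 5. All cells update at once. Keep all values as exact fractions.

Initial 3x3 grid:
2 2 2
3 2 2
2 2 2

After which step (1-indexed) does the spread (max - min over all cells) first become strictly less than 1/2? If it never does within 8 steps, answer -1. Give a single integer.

Step 1: max=7/3, min=2, spread=1/3
  -> spread < 1/2 first at step 1
Step 2: max=547/240, min=2, spread=67/240
Step 3: max=4757/2160, min=407/200, spread=1807/10800
Step 4: max=1885963/864000, min=11161/5400, spread=33401/288000
Step 5: max=16781933/7776000, min=1123391/540000, spread=3025513/38880000
Step 6: max=6685726867/3110400000, min=60355949/28800000, spread=53531/995328
Step 7: max=399280925849/186624000000, min=16343116051/7776000000, spread=450953/11943936
Step 8: max=23903783560603/11197440000000, min=1967248610519/933120000000, spread=3799043/143327232

Answer: 1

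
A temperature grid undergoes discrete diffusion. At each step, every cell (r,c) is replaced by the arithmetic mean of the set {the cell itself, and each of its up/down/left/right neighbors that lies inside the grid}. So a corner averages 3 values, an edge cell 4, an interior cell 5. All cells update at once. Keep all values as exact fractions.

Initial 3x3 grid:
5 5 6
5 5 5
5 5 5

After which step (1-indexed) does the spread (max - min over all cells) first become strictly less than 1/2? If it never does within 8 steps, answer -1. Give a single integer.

Answer: 1

Derivation:
Step 1: max=16/3, min=5, spread=1/3
  -> spread < 1/2 first at step 1
Step 2: max=95/18, min=5, spread=5/18
Step 3: max=1121/216, min=5, spread=41/216
Step 4: max=66931/12960, min=1811/360, spread=347/2592
Step 5: max=3994937/777600, min=18157/3600, spread=2921/31104
Step 6: max=239108539/46656000, min=2185483/432000, spread=24611/373248
Step 7: max=14315522033/2799360000, min=49256741/9720000, spread=207329/4478976
Step 8: max=857837952451/167961600000, min=2630801599/518400000, spread=1746635/53747712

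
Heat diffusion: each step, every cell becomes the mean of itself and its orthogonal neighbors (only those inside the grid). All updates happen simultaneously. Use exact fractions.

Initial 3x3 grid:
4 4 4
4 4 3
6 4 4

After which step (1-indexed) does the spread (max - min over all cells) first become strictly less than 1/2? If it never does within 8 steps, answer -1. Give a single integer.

Answer: 4

Derivation:
Step 1: max=14/3, min=11/3, spread=1
Step 2: max=41/9, min=893/240, spread=601/720
Step 3: max=583/135, min=8203/2160, spread=25/48
Step 4: max=138089/32400, min=504881/129600, spread=211/576
  -> spread < 1/2 first at step 4
Step 5: max=4068929/972000, min=30552307/7776000, spread=1777/6912
Step 6: max=484527851/116640000, min=1853899529/466560000, spread=14971/82944
Step 7: max=1803425167/437400000, min=111872057563/27993600000, spread=126121/995328
Step 8: max=1723999403309/419904000000, min=6746583691361/1679616000000, spread=1062499/11943936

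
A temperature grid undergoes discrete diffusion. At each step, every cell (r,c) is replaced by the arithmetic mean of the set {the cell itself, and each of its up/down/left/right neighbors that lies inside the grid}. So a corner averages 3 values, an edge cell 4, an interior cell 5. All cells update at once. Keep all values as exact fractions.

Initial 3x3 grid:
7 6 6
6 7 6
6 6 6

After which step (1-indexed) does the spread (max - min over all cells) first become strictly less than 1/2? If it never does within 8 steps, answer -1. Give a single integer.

Answer: 2

Derivation:
Step 1: max=13/2, min=6, spread=1/2
Step 2: max=58/9, min=489/80, spread=239/720
  -> spread < 1/2 first at step 2
Step 3: max=45527/7200, min=2207/360, spread=1387/7200
Step 4: max=204841/32400, min=133669/21600, spread=347/2592
Step 5: max=12218477/1944000, min=8023943/1296000, spread=2921/31104
Step 6: max=732266269/116640000, min=483050221/77760000, spread=24611/373248
Step 7: max=43842087593/6998400000, min=29012090687/4665600000, spread=207329/4478976
Step 8: max=2628268475521/419904000000, min=1743081926389/279936000000, spread=1746635/53747712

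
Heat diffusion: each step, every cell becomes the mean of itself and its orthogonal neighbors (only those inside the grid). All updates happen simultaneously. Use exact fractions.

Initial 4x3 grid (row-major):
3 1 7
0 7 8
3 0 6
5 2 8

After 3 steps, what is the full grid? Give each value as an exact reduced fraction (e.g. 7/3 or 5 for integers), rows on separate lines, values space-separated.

Answer: 6527/2160 29773/7200 2603/540
23093/7200 23059/6000 4621/900
21833/7200 12197/3000 17179/3600
907/270 55811/14400 10241/2160

Derivation:
After step 1:
  4/3 9/2 16/3
  13/4 16/5 7
  2 18/5 11/2
  10/3 15/4 16/3
After step 2:
  109/36 431/120 101/18
  587/240 431/100 631/120
  731/240 361/100 643/120
  109/36 961/240 175/36
After step 3:
  6527/2160 29773/7200 2603/540
  23093/7200 23059/6000 4621/900
  21833/7200 12197/3000 17179/3600
  907/270 55811/14400 10241/2160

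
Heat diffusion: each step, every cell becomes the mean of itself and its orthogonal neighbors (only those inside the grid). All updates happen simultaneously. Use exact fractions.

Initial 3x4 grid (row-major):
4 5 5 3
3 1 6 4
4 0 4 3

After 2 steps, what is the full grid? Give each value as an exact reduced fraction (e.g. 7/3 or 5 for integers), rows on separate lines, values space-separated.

After step 1:
  4 15/4 19/4 4
  3 3 4 4
  7/3 9/4 13/4 11/3
After step 2:
  43/12 31/8 33/8 17/4
  37/12 16/5 19/5 47/12
  91/36 65/24 79/24 131/36

Answer: 43/12 31/8 33/8 17/4
37/12 16/5 19/5 47/12
91/36 65/24 79/24 131/36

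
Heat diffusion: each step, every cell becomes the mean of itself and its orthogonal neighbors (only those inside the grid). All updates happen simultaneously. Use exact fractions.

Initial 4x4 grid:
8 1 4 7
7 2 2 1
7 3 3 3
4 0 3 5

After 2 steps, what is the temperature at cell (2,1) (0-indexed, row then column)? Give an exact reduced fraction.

Step 1: cell (2,1) = 3
Step 2: cell (2,1) = 331/100
Full grid after step 2:
  181/36 187/48 273/80 43/12
  235/48 363/100 299/100 253/80
  215/48 331/100 279/100 763/240
  137/36 143/48 703/240 113/36

Answer: 331/100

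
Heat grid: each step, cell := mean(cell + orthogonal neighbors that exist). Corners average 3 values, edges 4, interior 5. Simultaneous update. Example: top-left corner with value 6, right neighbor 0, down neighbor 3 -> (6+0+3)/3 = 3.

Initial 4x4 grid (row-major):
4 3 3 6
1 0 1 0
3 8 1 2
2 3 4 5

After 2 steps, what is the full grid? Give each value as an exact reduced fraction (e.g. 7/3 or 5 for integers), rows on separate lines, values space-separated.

Answer: 43/18 661/240 39/16 17/6
323/120 111/50 123/50 33/16
67/24 331/100 249/100 667/240
125/36 79/24 431/120 107/36

Derivation:
After step 1:
  8/3 5/2 13/4 3
  2 13/5 1 9/4
  7/2 3 16/5 2
  8/3 17/4 13/4 11/3
After step 2:
  43/18 661/240 39/16 17/6
  323/120 111/50 123/50 33/16
  67/24 331/100 249/100 667/240
  125/36 79/24 431/120 107/36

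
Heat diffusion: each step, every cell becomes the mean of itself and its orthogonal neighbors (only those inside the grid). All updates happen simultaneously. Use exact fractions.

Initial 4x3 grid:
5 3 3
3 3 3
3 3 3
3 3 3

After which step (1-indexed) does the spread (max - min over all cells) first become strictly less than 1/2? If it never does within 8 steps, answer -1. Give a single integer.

Step 1: max=11/3, min=3, spread=2/3
Step 2: max=32/9, min=3, spread=5/9
Step 3: max=365/108, min=3, spread=41/108
  -> spread < 1/2 first at step 3
Step 4: max=43097/12960, min=3, spread=4217/12960
Step 5: max=2541949/777600, min=10879/3600, spread=38417/155520
Step 6: max=151168211/46656000, min=218597/72000, spread=1903471/9331200
Step 7: max=8999069089/2799360000, min=6595759/2160000, spread=18038617/111974400
Step 8: max=537152982851/167961600000, min=596126759/194400000, spread=883978523/6718464000

Answer: 3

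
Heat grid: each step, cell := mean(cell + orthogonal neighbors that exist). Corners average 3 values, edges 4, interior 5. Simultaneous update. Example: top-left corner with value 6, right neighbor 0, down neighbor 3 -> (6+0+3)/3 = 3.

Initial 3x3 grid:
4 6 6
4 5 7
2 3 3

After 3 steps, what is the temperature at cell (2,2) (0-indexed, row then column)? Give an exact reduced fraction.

Answer: 965/216

Derivation:
Step 1: cell (2,2) = 13/3
Step 2: cell (2,2) = 77/18
Step 3: cell (2,2) = 965/216
Full grid after step 3:
  503/108 959/192 1163/216
  2375/576 553/120 2825/576
  34/9 2305/576 965/216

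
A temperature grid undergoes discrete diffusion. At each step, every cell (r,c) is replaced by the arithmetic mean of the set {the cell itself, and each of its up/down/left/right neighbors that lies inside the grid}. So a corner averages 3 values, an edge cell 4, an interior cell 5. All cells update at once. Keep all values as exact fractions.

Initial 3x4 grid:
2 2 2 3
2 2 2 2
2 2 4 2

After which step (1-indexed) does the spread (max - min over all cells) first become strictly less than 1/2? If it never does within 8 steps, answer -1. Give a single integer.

Answer: 3

Derivation:
Step 1: max=8/3, min=2, spread=2/3
Step 2: max=151/60, min=2, spread=31/60
Step 3: max=5329/2160, min=97/48, spread=241/540
  -> spread < 1/2 first at step 3
Step 4: max=311363/129600, min=14951/7200, spread=8449/25920
Step 5: max=18486757/7776000, min=453977/216000, spread=428717/1555200
Step 6: max=1094626943/466560000, min=13817819/6480000, spread=3989759/18662400
Step 7: max=65145628837/27993600000, min=418211273/194400000, spread=196928221/1119744000
Step 8: max=3878860854383/1679616000000, min=12649533191/5832000000, spread=1886362363/13436928000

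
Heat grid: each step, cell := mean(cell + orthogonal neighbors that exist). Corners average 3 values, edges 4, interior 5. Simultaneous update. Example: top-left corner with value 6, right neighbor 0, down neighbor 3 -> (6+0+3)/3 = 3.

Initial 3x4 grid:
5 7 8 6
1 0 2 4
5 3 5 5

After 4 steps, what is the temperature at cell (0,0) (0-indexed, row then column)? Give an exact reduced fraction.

Answer: 499363/129600

Derivation:
Step 1: cell (0,0) = 13/3
Step 2: cell (0,0) = 145/36
Step 3: cell (0,0) = 4183/1080
Step 4: cell (0,0) = 499363/129600
Full grid after step 4:
  499363/129600 892103/216000 329141/72000 206591/43200
  3034817/864000 1364353/360000 1512203/360000 3911947/864000
  142571/43200 20923/6000 105881/27000 546023/129600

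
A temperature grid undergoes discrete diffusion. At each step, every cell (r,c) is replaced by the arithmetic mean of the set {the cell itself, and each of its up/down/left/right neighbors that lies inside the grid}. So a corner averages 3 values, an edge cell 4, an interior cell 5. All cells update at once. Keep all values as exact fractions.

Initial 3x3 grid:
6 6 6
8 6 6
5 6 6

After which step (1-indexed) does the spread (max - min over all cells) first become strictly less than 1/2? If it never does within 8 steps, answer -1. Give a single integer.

Step 1: max=20/3, min=23/4, spread=11/12
Step 2: max=513/80, min=71/12, spread=119/240
  -> spread < 1/2 first at step 2
Step 3: max=13669/2160, min=7229/1200, spread=821/2700
Step 4: max=1797577/288000, min=261031/43200, spread=172111/864000
Step 5: max=48427621/7776000, min=15783457/2592000, spread=4309/31104
Step 6: max=2891543987/466560000, min=316241693/51840000, spread=36295/373248
Step 7: max=173199023989/27993600000, min=57095980913/9331200000, spread=305773/4478976
Step 8: max=10371444987683/1679616000000, min=3430315506311/559872000000, spread=2575951/53747712

Answer: 2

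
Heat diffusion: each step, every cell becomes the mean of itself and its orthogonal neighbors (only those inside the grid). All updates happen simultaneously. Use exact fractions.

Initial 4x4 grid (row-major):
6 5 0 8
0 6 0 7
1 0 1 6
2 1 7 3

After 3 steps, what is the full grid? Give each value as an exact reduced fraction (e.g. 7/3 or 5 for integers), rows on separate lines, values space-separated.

Answer: 3431/1080 6187/1800 2239/600 253/60
9749/3600 8363/3000 86/25 1237/300
7009/3600 1409/600 961/300 892/225
1969/1080 4097/1800 5711/1800 1081/270

Derivation:
After step 1:
  11/3 17/4 13/4 5
  13/4 11/5 14/5 21/4
  3/4 9/5 14/5 17/4
  4/3 5/2 3 16/3
After step 2:
  67/18 401/120 153/40 9/2
  37/15 143/50 163/50 173/40
  107/60 201/100 293/100 529/120
  55/36 259/120 409/120 151/36
After step 3:
  3431/1080 6187/1800 2239/600 253/60
  9749/3600 8363/3000 86/25 1237/300
  7009/3600 1409/600 961/300 892/225
  1969/1080 4097/1800 5711/1800 1081/270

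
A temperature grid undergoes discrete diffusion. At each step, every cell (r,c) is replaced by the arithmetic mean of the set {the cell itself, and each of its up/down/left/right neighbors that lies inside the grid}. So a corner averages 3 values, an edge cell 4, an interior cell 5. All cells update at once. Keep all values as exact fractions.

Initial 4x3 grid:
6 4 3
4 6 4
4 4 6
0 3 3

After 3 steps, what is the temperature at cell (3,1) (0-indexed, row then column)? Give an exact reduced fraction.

Step 1: cell (3,1) = 5/2
Step 2: cell (3,1) = 403/120
Step 3: cell (3,1) = 4789/1440
Full grid after step 3:
  9679/2160 13151/2880 9379/2160
  3151/720 205/48 799/180
  517/144 2393/600 4
  3493/1080 4789/1440 1361/360

Answer: 4789/1440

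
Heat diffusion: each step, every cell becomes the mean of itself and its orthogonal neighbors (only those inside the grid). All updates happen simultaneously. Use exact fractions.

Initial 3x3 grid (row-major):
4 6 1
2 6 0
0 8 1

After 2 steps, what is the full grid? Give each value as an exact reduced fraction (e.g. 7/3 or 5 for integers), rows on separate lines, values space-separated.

Answer: 15/4 899/240 103/36
221/60 87/25 44/15
121/36 869/240 35/12

Derivation:
After step 1:
  4 17/4 7/3
  3 22/5 2
  10/3 15/4 3
After step 2:
  15/4 899/240 103/36
  221/60 87/25 44/15
  121/36 869/240 35/12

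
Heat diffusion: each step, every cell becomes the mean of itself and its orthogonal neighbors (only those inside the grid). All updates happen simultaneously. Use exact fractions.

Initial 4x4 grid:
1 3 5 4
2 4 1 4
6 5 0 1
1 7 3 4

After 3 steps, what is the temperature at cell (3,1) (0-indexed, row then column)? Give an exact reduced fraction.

Answer: 13157/3600

Derivation:
Step 1: cell (3,1) = 4
Step 2: cell (3,1) = 497/120
Step 3: cell (3,1) = 13157/3600
Full grid after step 3:
  415/144 3737/1200 11119/3600 7013/2160
  2613/800 6097/2000 18503/6000 20513/7200
  25789/7200 21367/6000 17371/6000 20017/7200
  8749/2160 13157/3600 11681/3600 1181/432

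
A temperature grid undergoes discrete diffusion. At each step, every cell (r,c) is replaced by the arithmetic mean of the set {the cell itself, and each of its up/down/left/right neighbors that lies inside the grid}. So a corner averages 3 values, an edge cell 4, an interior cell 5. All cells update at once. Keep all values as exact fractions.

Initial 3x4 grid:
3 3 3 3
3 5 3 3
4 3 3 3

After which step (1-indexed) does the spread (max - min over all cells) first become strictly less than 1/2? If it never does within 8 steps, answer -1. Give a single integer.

Step 1: max=15/4, min=3, spread=3/4
Step 2: max=65/18, min=3, spread=11/18
Step 3: max=50251/14400, min=613/200, spread=1223/2880
  -> spread < 1/2 first at step 3
Step 4: max=449191/129600, min=11191/3600, spread=9263/25920
Step 5: max=176851411/51840000, min=2266013/720000, spread=547939/2073600
Step 6: max=1584887101/466560000, min=2568301/810000, spread=4221829/18662400
Step 7: max=94374020159/27993600000, min=2759569751/864000000, spread=24819801133/139968000000
Step 8: max=5639445373981/1679616000000, min=74843886623/23328000000, spread=2005484297/13436928000

Answer: 3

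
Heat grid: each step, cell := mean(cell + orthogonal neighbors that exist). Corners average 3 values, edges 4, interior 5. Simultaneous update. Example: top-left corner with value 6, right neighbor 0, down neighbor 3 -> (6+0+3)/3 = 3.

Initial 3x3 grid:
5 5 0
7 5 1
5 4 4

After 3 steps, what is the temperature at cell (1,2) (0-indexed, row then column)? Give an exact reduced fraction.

Answer: 7913/2400

Derivation:
Step 1: cell (1,2) = 5/2
Step 2: cell (1,2) = 119/40
Step 3: cell (1,2) = 7913/2400
Full grid after step 3:
  10189/2160 56903/14400 2323/720
  11663/2400 8237/2000 7913/2400
  659/135 30389/7200 637/180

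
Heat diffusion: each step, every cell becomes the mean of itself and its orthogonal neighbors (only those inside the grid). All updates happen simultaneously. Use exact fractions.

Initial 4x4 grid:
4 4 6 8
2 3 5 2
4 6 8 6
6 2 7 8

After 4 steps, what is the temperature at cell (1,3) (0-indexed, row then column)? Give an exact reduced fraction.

Answer: 1176569/216000

Derivation:
Step 1: cell (1,3) = 21/4
Step 2: cell (1,3) = 1283/240
Step 3: cell (1,3) = 39947/7200
Step 4: cell (1,3) = 1176569/216000
Full grid after step 4:
  261509/64800 238979/54000 265391/54000 342047/64800
  899651/216000 811763/180000 185581/36000 1176569/216000
  316729/72000 293359/60000 108771/20000 1867/320
  20317/4320 183157/36000 41257/7200 129391/21600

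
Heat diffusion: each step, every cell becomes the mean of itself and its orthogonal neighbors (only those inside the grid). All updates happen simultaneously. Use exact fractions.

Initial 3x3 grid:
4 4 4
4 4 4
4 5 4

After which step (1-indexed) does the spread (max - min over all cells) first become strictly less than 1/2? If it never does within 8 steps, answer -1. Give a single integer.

Answer: 1

Derivation:
Step 1: max=13/3, min=4, spread=1/3
  -> spread < 1/2 first at step 1
Step 2: max=1027/240, min=4, spread=67/240
Step 3: max=9077/2160, min=807/200, spread=1807/10800
Step 4: max=3613963/864000, min=21961/5400, spread=33401/288000
Step 5: max=32333933/7776000, min=2203391/540000, spread=3025513/38880000
Step 6: max=12906526867/3110400000, min=117955949/28800000, spread=53531/995328
Step 7: max=772528925849/186624000000, min=31895116051/7776000000, spread=450953/11943936
Step 8: max=46298663560603/11197440000000, min=3833488610519/933120000000, spread=3799043/143327232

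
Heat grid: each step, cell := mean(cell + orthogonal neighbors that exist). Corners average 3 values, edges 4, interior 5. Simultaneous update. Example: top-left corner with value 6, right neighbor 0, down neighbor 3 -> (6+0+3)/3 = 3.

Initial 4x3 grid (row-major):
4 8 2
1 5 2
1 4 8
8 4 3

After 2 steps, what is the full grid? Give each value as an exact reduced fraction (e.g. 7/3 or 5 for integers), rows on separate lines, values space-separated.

Answer: 71/18 205/48 13/3
175/48 403/100 33/8
899/240 209/50 179/40
151/36 1109/240 14/3

Derivation:
After step 1:
  13/3 19/4 4
  11/4 4 17/4
  7/2 22/5 17/4
  13/3 19/4 5
After step 2:
  71/18 205/48 13/3
  175/48 403/100 33/8
  899/240 209/50 179/40
  151/36 1109/240 14/3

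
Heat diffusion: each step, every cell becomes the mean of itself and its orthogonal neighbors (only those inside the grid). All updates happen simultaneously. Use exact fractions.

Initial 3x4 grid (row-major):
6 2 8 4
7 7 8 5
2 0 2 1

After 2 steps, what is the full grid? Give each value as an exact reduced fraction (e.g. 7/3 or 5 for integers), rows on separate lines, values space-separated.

After step 1:
  5 23/4 11/2 17/3
  11/2 24/5 6 9/2
  3 11/4 11/4 8/3
After step 2:
  65/12 421/80 275/48 47/9
  183/40 124/25 471/100 113/24
  15/4 133/40 85/24 119/36

Answer: 65/12 421/80 275/48 47/9
183/40 124/25 471/100 113/24
15/4 133/40 85/24 119/36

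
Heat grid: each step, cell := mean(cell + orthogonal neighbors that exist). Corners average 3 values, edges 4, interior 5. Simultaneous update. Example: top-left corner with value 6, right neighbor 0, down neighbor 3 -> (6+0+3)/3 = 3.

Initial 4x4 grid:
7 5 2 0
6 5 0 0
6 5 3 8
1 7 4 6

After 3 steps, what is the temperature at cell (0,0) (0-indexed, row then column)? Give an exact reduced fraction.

Step 1: cell (0,0) = 6
Step 2: cell (0,0) = 67/12
Step 3: cell (0,0) = 224/45
Full grid after step 3:
  224/45 103/25 1207/450 863/432
  507/100 21/5 18997/6000 18997/7200
  4313/900 5477/1200 4037/1000 3093/800
  10327/2160 33289/7200 3753/800 335/72

Answer: 224/45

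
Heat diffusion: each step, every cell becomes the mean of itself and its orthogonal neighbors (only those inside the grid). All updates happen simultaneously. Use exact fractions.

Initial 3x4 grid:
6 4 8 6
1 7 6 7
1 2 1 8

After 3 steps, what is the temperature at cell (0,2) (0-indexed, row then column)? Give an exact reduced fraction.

Step 1: cell (0,2) = 6
Step 2: cell (0,2) = 501/80
Step 3: cell (0,2) = 4637/800
Full grid after step 3:
  229/54 36553/7200 4637/800 286/45
  17837/4800 528/125 4033/750 84991/14400
  1279/432 829/225 16579/3600 11663/2160

Answer: 4637/800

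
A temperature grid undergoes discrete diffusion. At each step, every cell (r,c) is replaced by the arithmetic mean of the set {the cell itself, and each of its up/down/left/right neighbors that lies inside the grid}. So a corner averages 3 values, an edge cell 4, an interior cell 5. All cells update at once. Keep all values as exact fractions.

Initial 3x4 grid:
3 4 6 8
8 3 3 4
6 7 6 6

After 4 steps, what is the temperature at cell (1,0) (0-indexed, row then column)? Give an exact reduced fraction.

Answer: 21067/4000

Derivation:
Step 1: cell (1,0) = 5
Step 2: cell (1,0) = 11/2
Step 3: cell (1,0) = 1039/200
Step 4: cell (1,0) = 21067/4000
Full grid after step 4:
  107863/21600 360841/72000 362321/72000 224531/43200
  21067/4000 307193/60000 1867783/360000 4497107/864000
  29297/5400 194483/36000 567919/108000 687043/129600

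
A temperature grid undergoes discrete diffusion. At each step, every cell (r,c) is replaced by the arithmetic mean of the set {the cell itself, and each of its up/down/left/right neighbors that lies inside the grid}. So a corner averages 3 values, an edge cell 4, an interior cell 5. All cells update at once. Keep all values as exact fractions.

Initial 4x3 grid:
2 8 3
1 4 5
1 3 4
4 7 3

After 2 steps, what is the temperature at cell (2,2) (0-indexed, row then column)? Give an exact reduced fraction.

Step 1: cell (2,2) = 15/4
Step 2: cell (2,2) = 973/240
Full grid after step 2:
  119/36 349/80 163/36
  727/240 73/20 1037/240
  241/80 73/20 973/240
  7/2 1003/240 38/9

Answer: 973/240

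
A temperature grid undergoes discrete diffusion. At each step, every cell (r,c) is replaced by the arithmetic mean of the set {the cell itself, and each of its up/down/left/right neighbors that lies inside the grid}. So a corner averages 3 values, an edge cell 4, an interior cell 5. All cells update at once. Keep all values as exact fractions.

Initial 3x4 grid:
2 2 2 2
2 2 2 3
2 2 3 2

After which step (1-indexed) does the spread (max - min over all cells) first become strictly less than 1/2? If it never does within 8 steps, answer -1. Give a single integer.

Answer: 2

Derivation:
Step 1: max=8/3, min=2, spread=2/3
Step 2: max=193/80, min=2, spread=33/80
  -> spread < 1/2 first at step 2
Step 3: max=5179/2160, min=2, spread=859/2160
Step 4: max=300803/129600, min=3679/1800, spread=7183/25920
Step 5: max=17891077/7776000, min=222211/108000, spread=378377/1555200
Step 6: max=1058781623/466560000, min=2249789/1080000, spread=3474911/18662400
Step 7: max=63070000357/27993600000, min=203853989/97200000, spread=174402061/1119744000
Step 8: max=3756516566063/1679616000000, min=24639816727/11664000000, spread=1667063659/13436928000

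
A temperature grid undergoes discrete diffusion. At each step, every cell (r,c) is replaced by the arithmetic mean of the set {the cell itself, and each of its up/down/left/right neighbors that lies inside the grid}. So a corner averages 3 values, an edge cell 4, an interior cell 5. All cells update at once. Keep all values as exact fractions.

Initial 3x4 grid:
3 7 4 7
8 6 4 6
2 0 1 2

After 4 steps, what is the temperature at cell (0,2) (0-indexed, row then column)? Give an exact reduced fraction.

Step 1: cell (0,2) = 11/2
Step 2: cell (0,2) = 611/120
Step 3: cell (0,2) = 18011/3600
Step 4: cell (0,2) = 64399/13500
Full grid after step 4:
  209483/43200 9733/2000 64399/13500 614129/129600
  3815921/864000 1533919/360000 1519319/360000 3634201/864000
  500449/129600 400207/108000 128939/36000 53081/14400

Answer: 64399/13500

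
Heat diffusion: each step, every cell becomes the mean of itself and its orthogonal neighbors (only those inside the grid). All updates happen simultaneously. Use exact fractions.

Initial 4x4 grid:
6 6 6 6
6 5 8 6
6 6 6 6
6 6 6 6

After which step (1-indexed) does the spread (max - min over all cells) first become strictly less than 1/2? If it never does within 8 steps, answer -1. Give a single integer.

Step 1: max=13/2, min=23/4, spread=3/4
Step 2: max=159/25, min=35/6, spread=79/150
Step 3: max=941/150, min=14189/2400, spread=289/800
  -> spread < 1/2 first at step 3
Step 4: max=134711/21600, min=28601/4800, spread=12013/43200
Step 5: max=1671841/270000, min=258439/43200, spread=75463/360000
Step 6: max=120127883/19440000, min=129557167/21600000, spread=35264327/194400000
Step 7: max=3590322749/583200000, min=1168269707/194400000, spread=21378407/145800000
Step 8: max=107521053131/17496000000, min=35120254781/5832000000, spread=540072197/4374000000

Answer: 3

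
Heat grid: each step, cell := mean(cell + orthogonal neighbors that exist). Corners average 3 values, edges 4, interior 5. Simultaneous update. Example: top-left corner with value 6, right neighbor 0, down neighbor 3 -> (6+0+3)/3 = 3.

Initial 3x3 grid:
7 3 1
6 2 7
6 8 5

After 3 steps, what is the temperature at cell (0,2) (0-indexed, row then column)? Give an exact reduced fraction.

Answer: 2293/540

Derivation:
Step 1: cell (0,2) = 11/3
Step 2: cell (0,2) = 32/9
Step 3: cell (0,2) = 2293/540
Full grid after step 3:
  5251/1080 20483/4800 2293/540
  24583/4800 15169/3000 65299/14400
  6221/1080 77149/14400 1439/270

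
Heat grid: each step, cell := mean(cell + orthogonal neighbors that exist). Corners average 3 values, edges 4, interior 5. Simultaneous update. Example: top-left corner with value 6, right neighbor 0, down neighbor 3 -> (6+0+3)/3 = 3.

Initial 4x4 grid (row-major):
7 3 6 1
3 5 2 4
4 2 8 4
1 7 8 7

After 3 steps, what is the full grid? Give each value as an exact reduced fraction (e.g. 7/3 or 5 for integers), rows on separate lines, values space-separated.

Answer: 887/216 31577/7200 26953/7200 1679/432
30917/7200 2387/600 1081/240 3611/900
617/160 9481/2000 14431/3000 481/90
3139/720 75/16 4187/720 6199/1080

Derivation:
After step 1:
  13/3 21/4 3 11/3
  19/4 3 5 11/4
  5/2 26/5 24/5 23/4
  4 9/2 15/2 19/3
After step 2:
  43/9 187/48 203/48 113/36
  175/48 116/25 371/100 103/24
  329/80 4 113/20 589/120
  11/3 53/10 347/60 235/36
After step 3:
  887/216 31577/7200 26953/7200 1679/432
  30917/7200 2387/600 1081/240 3611/900
  617/160 9481/2000 14431/3000 481/90
  3139/720 75/16 4187/720 6199/1080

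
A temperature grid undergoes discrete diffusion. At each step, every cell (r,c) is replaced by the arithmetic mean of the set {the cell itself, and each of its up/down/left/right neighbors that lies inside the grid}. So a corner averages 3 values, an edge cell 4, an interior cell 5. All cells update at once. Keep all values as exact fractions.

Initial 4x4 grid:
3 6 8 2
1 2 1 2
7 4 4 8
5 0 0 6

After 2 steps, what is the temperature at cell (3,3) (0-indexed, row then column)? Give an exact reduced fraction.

Answer: 73/18

Derivation:
Step 1: cell (3,3) = 14/3
Step 2: cell (3,3) = 73/18
Full grid after step 2:
  34/9 227/60 41/10 23/6
  409/120 88/25 171/50 313/80
  149/40 161/50 177/50 979/240
  7/2 243/80 769/240 73/18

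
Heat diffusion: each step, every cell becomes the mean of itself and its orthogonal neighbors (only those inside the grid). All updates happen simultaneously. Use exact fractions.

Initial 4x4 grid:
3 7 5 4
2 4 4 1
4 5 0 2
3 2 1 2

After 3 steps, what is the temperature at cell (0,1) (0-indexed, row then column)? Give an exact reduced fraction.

Answer: 9689/2400

Derivation:
Step 1: cell (0,1) = 19/4
Step 2: cell (0,1) = 363/80
Step 3: cell (0,1) = 9689/2400
Full grid after step 3:
  493/120 9689/2400 28211/7200 7343/2160
  2923/800 3729/1000 3781/1200 10543/3600
  7961/2400 5871/2000 964/375 7271/3600
  421/144 1081/400 7241/3600 244/135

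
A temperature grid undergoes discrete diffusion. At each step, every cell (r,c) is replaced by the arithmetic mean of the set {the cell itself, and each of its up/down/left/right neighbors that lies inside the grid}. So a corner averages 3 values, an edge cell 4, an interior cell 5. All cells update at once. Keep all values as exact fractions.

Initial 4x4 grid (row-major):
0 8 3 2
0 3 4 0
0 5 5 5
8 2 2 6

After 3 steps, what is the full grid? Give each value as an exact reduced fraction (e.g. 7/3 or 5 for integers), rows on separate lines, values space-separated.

After step 1:
  8/3 7/2 17/4 5/3
  3/4 4 3 11/4
  13/4 3 21/5 4
  10/3 17/4 15/4 13/3
After step 2:
  83/36 173/48 149/48 26/9
  8/3 57/20 91/25 137/48
  31/12 187/50 359/100 917/240
  65/18 43/12 62/15 145/36
After step 3:
  1235/432 4271/1440 23827/7200 637/216
  1873/720 19801/6000 9623/3000 23767/7200
  11341/3600 1226/375 22709/6000 25727/7200
  88/27 13561/3600 13801/3600 8627/2160

Answer: 1235/432 4271/1440 23827/7200 637/216
1873/720 19801/6000 9623/3000 23767/7200
11341/3600 1226/375 22709/6000 25727/7200
88/27 13561/3600 13801/3600 8627/2160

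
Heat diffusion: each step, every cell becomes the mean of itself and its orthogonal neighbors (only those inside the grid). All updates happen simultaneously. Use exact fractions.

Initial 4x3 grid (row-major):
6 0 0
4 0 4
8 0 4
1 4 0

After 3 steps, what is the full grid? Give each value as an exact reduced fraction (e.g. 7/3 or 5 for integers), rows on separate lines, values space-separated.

Answer: 5921/2160 16603/7200 1903/1080
22793/7200 13999/6000 3767/1800
21953/7200 1397/500 7589/3600
1733/540 12047/4800 5257/2160

Derivation:
After step 1:
  10/3 3/2 4/3
  9/2 8/5 2
  13/4 16/5 2
  13/3 5/4 8/3
After step 2:
  28/9 233/120 29/18
  761/240 64/25 26/15
  917/240 113/50 37/15
  53/18 229/80 71/36
After step 3:
  5921/2160 16603/7200 1903/1080
  22793/7200 13999/6000 3767/1800
  21953/7200 1397/500 7589/3600
  1733/540 12047/4800 5257/2160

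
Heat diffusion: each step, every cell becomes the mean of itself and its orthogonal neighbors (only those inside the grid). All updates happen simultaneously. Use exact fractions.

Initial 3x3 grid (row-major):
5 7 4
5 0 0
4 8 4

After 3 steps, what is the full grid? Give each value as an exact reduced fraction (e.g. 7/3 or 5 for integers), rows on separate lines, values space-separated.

Answer: 967/216 139/36 395/108
1223/288 163/40 485/144
973/216 563/144 67/18

Derivation:
After step 1:
  17/3 4 11/3
  7/2 4 2
  17/3 4 4
After step 2:
  79/18 13/3 29/9
  113/24 7/2 41/12
  79/18 53/12 10/3
After step 3:
  967/216 139/36 395/108
  1223/288 163/40 485/144
  973/216 563/144 67/18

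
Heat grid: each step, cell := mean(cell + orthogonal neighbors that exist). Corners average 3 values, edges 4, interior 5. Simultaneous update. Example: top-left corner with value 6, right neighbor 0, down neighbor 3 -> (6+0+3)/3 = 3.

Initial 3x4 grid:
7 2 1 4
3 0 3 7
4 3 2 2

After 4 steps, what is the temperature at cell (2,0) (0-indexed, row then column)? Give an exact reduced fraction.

Answer: 11813/4050

Derivation:
Step 1: cell (2,0) = 10/3
Step 2: cell (2,0) = 109/36
Step 3: cell (2,0) = 6377/2160
Step 4: cell (2,0) = 11813/4050
Full grid after step 4:
  7279/2400 106481/36000 109271/36000 17309/5400
  1289527/432000 64921/22500 535693/180000 345083/108000
  11813/4050 613511/216000 635251/216000 203233/64800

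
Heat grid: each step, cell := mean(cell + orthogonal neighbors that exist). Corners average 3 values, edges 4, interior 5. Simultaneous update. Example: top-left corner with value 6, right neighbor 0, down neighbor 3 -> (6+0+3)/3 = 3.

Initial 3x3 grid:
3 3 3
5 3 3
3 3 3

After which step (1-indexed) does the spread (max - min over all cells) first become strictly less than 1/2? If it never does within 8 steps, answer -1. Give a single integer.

Step 1: max=11/3, min=3, spread=2/3
Step 2: max=427/120, min=3, spread=67/120
Step 3: max=3677/1080, min=307/100, spread=1807/5400
  -> spread < 1/2 first at step 3
Step 4: max=1453963/432000, min=8461/2700, spread=33401/144000
Step 5: max=12893933/3888000, min=853391/270000, spread=3025513/19440000
Step 6: max=5130526867/1555200000, min=45955949/14400000, spread=53531/497664
Step 7: max=305968925849/93312000000, min=12455116051/3888000000, spread=450953/5971968
Step 8: max=18305063560603/5598720000000, min=1500688610519/466560000000, spread=3799043/71663616

Answer: 3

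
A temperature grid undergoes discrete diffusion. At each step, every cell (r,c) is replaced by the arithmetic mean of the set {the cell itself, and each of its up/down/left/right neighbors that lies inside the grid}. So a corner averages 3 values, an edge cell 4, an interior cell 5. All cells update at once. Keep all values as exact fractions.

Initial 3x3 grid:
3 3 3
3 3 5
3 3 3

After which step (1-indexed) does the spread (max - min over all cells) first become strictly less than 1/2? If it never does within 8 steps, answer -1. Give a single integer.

Step 1: max=11/3, min=3, spread=2/3
Step 2: max=427/120, min=3, spread=67/120
Step 3: max=3677/1080, min=307/100, spread=1807/5400
  -> spread < 1/2 first at step 3
Step 4: max=1453963/432000, min=8461/2700, spread=33401/144000
Step 5: max=12893933/3888000, min=853391/270000, spread=3025513/19440000
Step 6: max=5130526867/1555200000, min=45955949/14400000, spread=53531/497664
Step 7: max=305968925849/93312000000, min=12455116051/3888000000, spread=450953/5971968
Step 8: max=18305063560603/5598720000000, min=1500688610519/466560000000, spread=3799043/71663616

Answer: 3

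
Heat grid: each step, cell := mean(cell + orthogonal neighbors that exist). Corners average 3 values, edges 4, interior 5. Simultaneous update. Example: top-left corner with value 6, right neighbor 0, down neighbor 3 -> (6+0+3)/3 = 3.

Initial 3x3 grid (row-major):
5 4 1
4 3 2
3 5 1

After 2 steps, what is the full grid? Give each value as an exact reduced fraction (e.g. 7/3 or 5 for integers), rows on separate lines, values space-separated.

Answer: 34/9 811/240 22/9
941/240 307/100 207/80
43/12 199/60 89/36

Derivation:
After step 1:
  13/3 13/4 7/3
  15/4 18/5 7/4
  4 3 8/3
After step 2:
  34/9 811/240 22/9
  941/240 307/100 207/80
  43/12 199/60 89/36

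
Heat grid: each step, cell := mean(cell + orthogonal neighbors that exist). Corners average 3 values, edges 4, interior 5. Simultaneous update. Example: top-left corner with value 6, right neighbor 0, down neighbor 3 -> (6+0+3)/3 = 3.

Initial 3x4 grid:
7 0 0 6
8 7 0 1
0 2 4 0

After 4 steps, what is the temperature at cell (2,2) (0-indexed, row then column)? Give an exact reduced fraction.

Answer: 530461/216000

Derivation:
Step 1: cell (2,2) = 3/2
Step 2: cell (2,2) = 529/240
Step 3: cell (2,2) = 15883/7200
Step 4: cell (2,2) = 530461/216000
Full grid after step 4:
  84791/21600 59903/18000 71167/27000 279121/129600
  1646677/432000 149177/45000 294847/120000 203081/96000
  29881/8100 667961/216000 530461/216000 262571/129600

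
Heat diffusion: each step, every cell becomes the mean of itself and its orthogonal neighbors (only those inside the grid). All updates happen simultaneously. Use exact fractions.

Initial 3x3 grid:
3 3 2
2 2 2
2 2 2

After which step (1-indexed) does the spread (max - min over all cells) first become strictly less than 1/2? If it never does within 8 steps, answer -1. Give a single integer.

Step 1: max=8/3, min=2, spread=2/3
Step 2: max=89/36, min=2, spread=17/36
  -> spread < 1/2 first at step 2
Step 3: max=5167/2160, min=371/180, spread=143/432
Step 4: max=301949/129600, min=5663/2700, spread=1205/5184
Step 5: max=17851303/7776000, min=153541/72000, spread=10151/62208
Step 6: max=1058789141/466560000, min=41889209/19440000, spread=85517/746496
Step 7: max=63059590927/27993600000, min=5067353671/2332800000, spread=720431/8957952
Step 8: max=3762846194669/1679616000000, min=12736161863/5832000000, spread=6069221/107495424

Answer: 2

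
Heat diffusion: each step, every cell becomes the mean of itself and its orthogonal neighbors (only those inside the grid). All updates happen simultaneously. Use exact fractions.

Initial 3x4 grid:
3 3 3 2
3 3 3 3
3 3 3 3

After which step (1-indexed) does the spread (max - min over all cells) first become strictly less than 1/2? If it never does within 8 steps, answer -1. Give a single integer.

Step 1: max=3, min=8/3, spread=1/3
  -> spread < 1/2 first at step 1
Step 2: max=3, min=49/18, spread=5/18
Step 3: max=3, min=607/216, spread=41/216
Step 4: max=3, min=73543/25920, spread=4217/25920
Step 5: max=21521/7200, min=4456451/1555200, spread=38417/311040
Step 6: max=429403/144000, min=268735789/93312000, spread=1903471/18662400
Step 7: max=12844241/4320000, min=16195170911/5598720000, spread=18038617/223948800
Step 8: max=1153473241/388800000, min=974501417149/335923200000, spread=883978523/13436928000

Answer: 1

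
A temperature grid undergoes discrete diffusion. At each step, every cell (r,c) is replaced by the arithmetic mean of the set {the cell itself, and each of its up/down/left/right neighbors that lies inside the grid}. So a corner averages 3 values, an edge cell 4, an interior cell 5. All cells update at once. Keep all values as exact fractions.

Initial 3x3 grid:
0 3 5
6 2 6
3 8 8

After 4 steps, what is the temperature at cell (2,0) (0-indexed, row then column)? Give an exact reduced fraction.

Step 1: cell (2,0) = 17/3
Step 2: cell (2,0) = 41/9
Step 3: cell (2,0) = 521/108
Step 4: cell (2,0) = 1867/405
Full grid after step 4:
  32101/8640 355063/86400 113653/25920
  732101/172800 321787/72000 95539/19200
  1867/405 293717/57600 68419/12960

Answer: 1867/405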